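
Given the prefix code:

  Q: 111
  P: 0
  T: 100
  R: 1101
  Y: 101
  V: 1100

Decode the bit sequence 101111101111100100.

YQYQTT

Read left to right; each codeword is recognised as soon as it completes (prefix code):
  101→Y | 111→Q | 101→Y | 111→Q | 100→T | 100→T
Decoded message: YQYQTT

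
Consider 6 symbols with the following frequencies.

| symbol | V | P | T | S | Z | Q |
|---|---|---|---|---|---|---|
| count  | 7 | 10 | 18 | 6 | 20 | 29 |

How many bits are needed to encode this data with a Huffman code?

216

Merge the two smallest weights repeatedly:
combine S(6), V(7) → 13
combine P(10), 13 → 23
combine T(18), Z(20) → 38
combine 23, Q(29) → 52
combine 38, 52 → 90
The encoded length is the sum of every internal node's weight: 13 + 23 + 38 + 52 + 90 = 216 bits.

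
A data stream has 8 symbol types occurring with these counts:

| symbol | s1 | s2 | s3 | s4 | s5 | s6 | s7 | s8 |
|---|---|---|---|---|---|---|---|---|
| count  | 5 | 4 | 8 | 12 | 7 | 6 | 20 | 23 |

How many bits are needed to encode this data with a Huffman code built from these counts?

234

Merge the two smallest weights repeatedly:
s2(4) + s1(5) → 9
s6(6) + s5(7) → 13
s3(8) + 9 → 17
s4(12) + 13 → 25
17 + s7(20) → 37
s8(23) + 25 → 48
37 + 48 → 85
The encoded length is the sum of every internal node's weight: 9 + 13 + 17 + 25 + 37 + 48 + 85 = 234 bits.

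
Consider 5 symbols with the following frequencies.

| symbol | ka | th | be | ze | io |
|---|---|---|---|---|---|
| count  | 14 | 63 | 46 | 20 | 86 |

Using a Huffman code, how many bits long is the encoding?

486

Merge the two smallest weights repeatedly:
merge ka(14) and ze(20): 34
merge 34 and be(46): 80
merge th(63) and 80: 143
merge io(86) and 143: 229
Total encoded bits = sum of merged weights = 34 + 80 + 143 + 229 = 486.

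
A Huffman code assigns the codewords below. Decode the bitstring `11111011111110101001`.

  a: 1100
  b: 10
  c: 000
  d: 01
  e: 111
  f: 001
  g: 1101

egeeddf

Read left to right; each codeword is recognised as soon as it completes (prefix code):
  111→e | 1101→g | 111→e | 111→e | 01→d | 01→d | 001→f
Decoded message: egeeddf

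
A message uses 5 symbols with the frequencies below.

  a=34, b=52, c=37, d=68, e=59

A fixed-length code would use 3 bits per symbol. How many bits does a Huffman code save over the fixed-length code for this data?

Fixed-length: 3 bits × 250 symbols = 750 bits.
Huffman merges:
combine a(34), c(37) → 71
combine b(52), e(59) → 111
combine d(68), 71 → 139
combine 111, 139 → 250
Huffman total = 71 + 111 + 139 + 250 = 571 bits.
Saving = 750 − 571 = 179 bits.

179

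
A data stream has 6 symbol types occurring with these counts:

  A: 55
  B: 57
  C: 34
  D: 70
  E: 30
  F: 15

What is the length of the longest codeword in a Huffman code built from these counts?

Merge the two lowest-weight nodes at each step:
merge F(15) and E(30): 45
merge C(34) and 45: 79
merge A(55) and B(57): 112
merge D(70) and 79: 149
merge 112 and 149: 261
The rarest symbols sit at the bottom; the longest codeword is 4 bits.

4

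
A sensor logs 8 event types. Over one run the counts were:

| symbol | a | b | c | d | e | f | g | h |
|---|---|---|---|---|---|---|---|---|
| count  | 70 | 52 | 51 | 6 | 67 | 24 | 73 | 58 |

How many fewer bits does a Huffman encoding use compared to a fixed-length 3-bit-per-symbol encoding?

43

Fixed-length: 3 bits × 401 symbols = 1203 bits.
Huffman merges:
merge d(6) and f(24): 30
merge 30 and c(51): 81
merge b(52) and h(58): 110
merge e(67) and a(70): 137
merge g(73) and 81: 154
merge 110 and 137: 247
merge 154 and 247: 401
Huffman total = 30 + 81 + 110 + 137 + 154 + 247 + 401 = 1160 bits.
Saving = 1203 − 1160 = 43 bits.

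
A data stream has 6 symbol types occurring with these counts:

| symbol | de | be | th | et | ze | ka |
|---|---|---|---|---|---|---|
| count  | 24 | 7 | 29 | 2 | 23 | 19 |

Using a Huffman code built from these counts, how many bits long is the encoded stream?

Merge the two smallest weights repeatedly:
combine et(2), be(7) → 9
combine 9, ka(19) → 28
combine ze(23), de(24) → 47
combine 28, th(29) → 57
combine 47, 57 → 104
Total encoded bits = sum of merged weights = 9 + 28 + 47 + 57 + 104 = 245.

245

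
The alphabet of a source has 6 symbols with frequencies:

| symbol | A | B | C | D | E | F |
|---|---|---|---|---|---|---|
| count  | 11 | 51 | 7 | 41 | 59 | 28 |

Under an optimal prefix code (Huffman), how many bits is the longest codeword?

4

Merge the two lowest-weight nodes at each step:
merge C(7) and A(11): 18
merge 18 and F(28): 46
merge D(41) and 46: 87
merge B(51) and E(59): 110
merge 87 and 110: 197
Maximum depth reached is 4.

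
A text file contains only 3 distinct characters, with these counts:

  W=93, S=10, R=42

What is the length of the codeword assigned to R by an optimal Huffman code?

Build the tree from the bottom:
combine S(10), R(42) → 52
combine 52, W(93) → 145
R's leaf is at depth 2, giving a 2-bit codeword.

2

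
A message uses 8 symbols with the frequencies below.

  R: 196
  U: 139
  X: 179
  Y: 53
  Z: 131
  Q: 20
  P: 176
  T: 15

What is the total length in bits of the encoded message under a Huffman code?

2475

Merge the two smallest weights repeatedly:
merge T(15) and Q(20): 35
merge 35 and Y(53): 88
merge 88 and Z(131): 219
merge U(139) and P(176): 315
merge X(179) and R(196): 375
merge 219 and 315: 534
merge 375 and 534: 909
Each symbol's bit-cost is frequency × depth; summing gives 2475 bits (equivalently 35 + 88 + 219 + 315 + 375 + 534 + 909).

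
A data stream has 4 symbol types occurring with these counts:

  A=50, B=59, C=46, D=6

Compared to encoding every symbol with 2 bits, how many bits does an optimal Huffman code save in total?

Fixed-length: 2 bits × 161 symbols = 322 bits.
Huffman merges:
merge D(6) and C(46): 52
merge A(50) and 52: 102
merge B(59) and 102: 161
Huffman total = 52 + 102 + 161 = 315 bits.
Saving = 322 − 315 = 7 bits.

7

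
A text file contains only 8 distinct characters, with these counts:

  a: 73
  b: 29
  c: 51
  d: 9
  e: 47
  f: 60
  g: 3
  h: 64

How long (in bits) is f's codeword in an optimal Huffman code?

3

Repeatedly merge the two smallest:
merge g(3) and d(9): 12
merge 12 and b(29): 41
merge 41 and e(47): 88
merge c(51) and f(60): 111
merge h(64) and a(73): 137
merge 88 and 111: 199
merge 137 and 199: 336
The subtree containing f is merged 3 times, so code length = 3.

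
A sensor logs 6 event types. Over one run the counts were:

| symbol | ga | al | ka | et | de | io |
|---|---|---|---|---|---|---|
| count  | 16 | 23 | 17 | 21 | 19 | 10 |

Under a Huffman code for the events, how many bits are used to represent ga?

Build the tree from the bottom:
merge io(10) and ga(16): 26
merge ka(17) and de(19): 36
merge et(21) and al(23): 44
merge 26 and 36: 62
merge 44 and 62: 106
The subtree containing ga is merged 3 times, so code length = 3.

3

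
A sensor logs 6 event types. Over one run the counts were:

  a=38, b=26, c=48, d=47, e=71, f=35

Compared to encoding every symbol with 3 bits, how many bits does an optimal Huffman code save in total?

119

Fixed-length: 3 bits × 265 symbols = 795 bits.
Huffman merges:
merge b(26) and f(35): 61
merge a(38) and d(47): 85
merge c(48) and 61: 109
merge e(71) and 85: 156
merge 109 and 156: 265
Huffman total = 61 + 85 + 109 + 156 + 265 = 676 bits.
Saving = 795 − 676 = 119 bits.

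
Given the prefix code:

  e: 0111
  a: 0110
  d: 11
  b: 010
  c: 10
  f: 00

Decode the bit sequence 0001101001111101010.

Read left to right; each codeword is recognised as soon as it completes (prefix code):
  00→f | 0110→a | 10→c | 0111→e | 11→d | 010→b | 10→c
Decoded message: facedbc

facedbc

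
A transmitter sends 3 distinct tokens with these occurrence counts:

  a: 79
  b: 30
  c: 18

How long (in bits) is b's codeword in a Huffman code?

2

Huffman merges, smallest pair first:
merge c(18) and b(30): 48
merge 48 and a(79): 127
b sits 2 levels below the root, so its codeword is 2 bits.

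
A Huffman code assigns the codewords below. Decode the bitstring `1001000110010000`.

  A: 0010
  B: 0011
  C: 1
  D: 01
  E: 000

CABAE

Read left to right; each codeword is recognised as soon as it completes (prefix code):
  1→C | 0010→A | 0011→B | 0010→A | 000→E
Decoded message: CABAE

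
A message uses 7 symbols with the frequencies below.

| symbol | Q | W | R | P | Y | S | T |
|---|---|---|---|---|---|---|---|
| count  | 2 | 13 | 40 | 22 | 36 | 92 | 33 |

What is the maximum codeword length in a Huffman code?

5

Merge the two lowest-weight nodes at each step:
merge Q(2) and W(13): 15
merge 15 and P(22): 37
merge T(33) and Y(36): 69
merge 37 and R(40): 77
merge 69 and 77: 146
merge S(92) and 146: 238
The first pair merged (Q, W) ends up deepest, at depth 5.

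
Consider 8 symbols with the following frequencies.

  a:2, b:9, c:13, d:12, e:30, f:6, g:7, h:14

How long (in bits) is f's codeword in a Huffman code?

Build the tree from the bottom:
a(2) + f(6) → 8
g(7) + 8 → 15
b(9) + d(12) → 21
c(13) + h(14) → 27
15 + 21 → 36
27 + e(30) → 57
36 + 57 → 93
The subtree containing f is merged 4 times, so code length = 4.

4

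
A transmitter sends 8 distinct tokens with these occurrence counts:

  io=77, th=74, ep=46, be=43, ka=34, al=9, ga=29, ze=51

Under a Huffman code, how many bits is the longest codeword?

5

Merge the two lowest-weight nodes at each step:
al(9) + ga(29) → 38
ka(34) + 38 → 72
be(43) + ep(46) → 89
ze(51) + 72 → 123
th(74) + io(77) → 151
89 + 123 → 212
151 + 212 → 363
The first pair merged (al, ga) ends up deepest, at depth 5.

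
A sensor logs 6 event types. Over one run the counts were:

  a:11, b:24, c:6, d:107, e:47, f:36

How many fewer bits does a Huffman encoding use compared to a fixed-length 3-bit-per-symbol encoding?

Fixed-length: 3 bits × 231 symbols = 693 bits.
Huffman merges:
c(6) + a(11) → 17
17 + b(24) → 41
f(36) + 41 → 77
e(47) + 77 → 124
d(107) + 124 → 231
Huffman total = 17 + 41 + 77 + 124 + 231 = 490 bits.
Saving = 693 − 490 = 203 bits.

203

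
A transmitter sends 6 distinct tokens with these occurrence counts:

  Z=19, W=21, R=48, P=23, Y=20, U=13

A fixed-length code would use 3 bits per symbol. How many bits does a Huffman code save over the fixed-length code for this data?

71

Fixed-length: 3 bits × 144 symbols = 432 bits.
Huffman merges:
combine U(13), Z(19) → 32
combine Y(20), W(21) → 41
combine P(23), 32 → 55
combine 41, R(48) → 89
combine 55, 89 → 144
Huffman total = 32 + 41 + 55 + 89 + 144 = 361 bits.
Saving = 432 − 361 = 71 bits.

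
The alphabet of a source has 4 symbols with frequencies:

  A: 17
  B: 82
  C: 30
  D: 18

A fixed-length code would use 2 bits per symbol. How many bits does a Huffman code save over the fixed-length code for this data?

47

Fixed-length: 2 bits × 147 symbols = 294 bits.
Huffman merges:
merge A(17) and D(18): 35
merge C(30) and 35: 65
merge 65 and B(82): 147
Huffman total = 35 + 65 + 147 = 247 bits.
Saving = 294 − 247 = 47 bits.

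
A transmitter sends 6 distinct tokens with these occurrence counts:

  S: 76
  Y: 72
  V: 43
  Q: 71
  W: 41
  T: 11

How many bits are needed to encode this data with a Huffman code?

Greedily combine the two least-frequent nodes:
T(11) + W(41) → 52
V(43) + 52 → 95
Q(71) + Y(72) → 143
S(76) + 95 → 171
143 + 171 → 314
Each symbol's bit-cost is frequency × depth; summing gives 775 bits (equivalently 52 + 95 + 143 + 171 + 314).

775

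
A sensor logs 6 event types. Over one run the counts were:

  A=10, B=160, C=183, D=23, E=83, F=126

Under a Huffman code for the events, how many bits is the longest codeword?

Merge the two lowest-weight nodes at each step:
combine A(10), D(23) → 33
combine 33, E(83) → 116
combine 116, F(126) → 242
combine B(160), C(183) → 343
combine 242, 343 → 585
The first pair merged (A, D) ends up deepest, at depth 4.

4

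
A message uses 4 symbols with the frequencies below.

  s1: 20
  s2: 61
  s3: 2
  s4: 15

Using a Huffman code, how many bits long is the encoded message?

152

Build the Huffman tree bottom-up:
combine s3(2), s4(15) → 17
combine 17, s1(20) → 37
combine 37, s2(61) → 98
The encoded length is the sum of every internal node's weight: 17 + 37 + 98 = 152 bits.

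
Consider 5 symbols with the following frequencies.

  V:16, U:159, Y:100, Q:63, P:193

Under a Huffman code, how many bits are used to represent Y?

Repeatedly merge the two smallest:
V(16) + Q(63) → 79
79 + Y(100) → 179
U(159) + 179 → 338
P(193) + 338 → 531
Y's leaf is at depth 3, giving a 3-bit codeword.

3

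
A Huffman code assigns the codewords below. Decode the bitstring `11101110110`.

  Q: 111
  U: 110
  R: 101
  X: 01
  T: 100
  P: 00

QXUU

Read left to right; each codeword is recognised as soon as it completes (prefix code):
  111→Q | 01→X | 110→U | 110→U
Decoded message: QXUU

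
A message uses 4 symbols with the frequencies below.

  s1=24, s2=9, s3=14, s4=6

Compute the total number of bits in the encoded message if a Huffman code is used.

Merge the two smallest weights repeatedly:
combine s4(6), s2(9) → 15
combine s3(14), 15 → 29
combine s1(24), 29 → 53
Each symbol's bit-cost is frequency × depth; summing gives 97 bits (equivalently 15 + 29 + 53).

97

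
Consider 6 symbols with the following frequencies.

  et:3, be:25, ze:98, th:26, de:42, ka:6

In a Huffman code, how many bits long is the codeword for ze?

Build the tree from the bottom:
merge et(3) and ka(6): 9
merge 9 and be(25): 34
merge th(26) and 34: 60
merge de(42) and 60: 102
merge ze(98) and 102: 200
ze is merged only at the final step, so code length = 1.

1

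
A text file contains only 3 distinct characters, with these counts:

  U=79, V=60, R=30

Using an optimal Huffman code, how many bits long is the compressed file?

259

Greedily combine the two least-frequent nodes:
combine R(30), V(60) → 90
combine U(79), 90 → 169
Total encoded bits = sum of merged weights = 90 + 169 = 259.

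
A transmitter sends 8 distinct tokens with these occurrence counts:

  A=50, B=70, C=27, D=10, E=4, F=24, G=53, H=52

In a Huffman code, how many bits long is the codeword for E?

Repeatedly merge the two smallest:
combine E(4), D(10) → 14
combine 14, F(24) → 38
combine C(27), 38 → 65
combine A(50), H(52) → 102
combine G(53), 65 → 118
combine B(70), 102 → 172
combine 118, 172 → 290
E sits 5 levels below the root, so its codeword is 5 bits.

5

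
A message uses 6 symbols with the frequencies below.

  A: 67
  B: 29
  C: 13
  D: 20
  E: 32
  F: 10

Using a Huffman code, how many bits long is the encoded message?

402

Merge the two smallest weights repeatedly:
combine F(10), C(13) → 23
combine D(20), 23 → 43
combine B(29), E(32) → 61
combine 43, 61 → 104
combine A(67), 104 → 171
Each symbol's bit-cost is frequency × depth; summing gives 402 bits (equivalently 23 + 43 + 61 + 104 + 171).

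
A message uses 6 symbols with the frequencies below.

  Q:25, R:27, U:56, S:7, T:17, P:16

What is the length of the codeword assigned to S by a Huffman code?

Huffman merges, smallest pair first:
S(7) + P(16) → 23
T(17) + 23 → 40
Q(25) + R(27) → 52
40 + 52 → 92
U(56) + 92 → 148
S sits 4 levels below the root, so its codeword is 4 bits.

4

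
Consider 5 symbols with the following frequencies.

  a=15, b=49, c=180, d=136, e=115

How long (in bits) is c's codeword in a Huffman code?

1

Build the tree from the bottom:
combine a(15), b(49) → 64
combine 64, e(115) → 179
combine d(136), 179 → 315
combine c(180), 315 → 495
c is a child of the root — depth 1, so its codeword is a single bit.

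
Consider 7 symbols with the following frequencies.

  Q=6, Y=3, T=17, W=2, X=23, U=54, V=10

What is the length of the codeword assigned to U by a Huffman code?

Huffman merges, smallest pair first:
W(2) + Y(3) → 5
5 + Q(6) → 11
V(10) + 11 → 21
T(17) + 21 → 38
X(23) + 38 → 61
U(54) + 61 → 115
U sits one level below the root: a 1-bit codeword.

1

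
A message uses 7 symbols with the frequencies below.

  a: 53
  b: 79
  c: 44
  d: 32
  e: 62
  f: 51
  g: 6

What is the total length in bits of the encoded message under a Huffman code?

Build the Huffman tree bottom-up:
combine g(6), d(32) → 38
combine 38, c(44) → 82
combine f(51), a(53) → 104
combine e(62), b(79) → 141
combine 82, 104 → 186
combine 141, 186 → 327
Total encoded bits = sum of merged weights = 38 + 82 + 104 + 141 + 186 + 327 = 878.

878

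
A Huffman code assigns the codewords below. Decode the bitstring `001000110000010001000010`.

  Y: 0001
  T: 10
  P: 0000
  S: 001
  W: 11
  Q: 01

Read left to right; each codeword is recognised as soon as it completes (prefix code):
  001→S | 0001→Y | 10→T | 0000→P | 10→T | 001→S | 0000→P | 10→T
Decoded message: SYTPTSPT

SYTPTSPT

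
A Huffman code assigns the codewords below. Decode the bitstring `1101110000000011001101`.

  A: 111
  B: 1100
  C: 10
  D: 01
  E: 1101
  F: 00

Read left to right; each codeword is recognised as soon as it completes (prefix code):
  1101→E | 1100→B | 00→F | 00→F | 00→F | 1100→B | 1101→E
Decoded message: EBFFFBE

EBFFFBE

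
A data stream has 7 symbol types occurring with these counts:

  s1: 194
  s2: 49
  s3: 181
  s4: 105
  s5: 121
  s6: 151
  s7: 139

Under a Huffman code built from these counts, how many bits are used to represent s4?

Huffman merges, smallest pair first:
combine s2(49), s4(105) → 154
combine s5(121), s7(139) → 260
combine s6(151), 154 → 305
combine s3(181), s1(194) → 375
combine 260, 305 → 565
combine 375, 565 → 940
s4 sits 4 levels below the root, so its codeword is 4 bits.

4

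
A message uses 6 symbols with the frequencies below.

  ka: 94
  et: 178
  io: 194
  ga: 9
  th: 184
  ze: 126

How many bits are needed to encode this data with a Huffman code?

Build the Huffman tree bottom-up:
merge ga(9) and ka(94): 103
merge 103 and ze(126): 229
merge et(178) and th(184): 362
merge io(194) and 229: 423
merge 362 and 423: 785
Each symbol's bit-cost is frequency × depth; summing gives 1902 bits (equivalently 103 + 229 + 362 + 423 + 785).

1902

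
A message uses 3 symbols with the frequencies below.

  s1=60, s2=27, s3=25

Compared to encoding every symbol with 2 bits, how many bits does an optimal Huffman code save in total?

60

Fixed-length: 2 bits × 112 symbols = 224 bits.
Huffman merges:
merge s3(25) and s2(27): 52
merge 52 and s1(60): 112
Huffman total = 52 + 112 = 164 bits.
Saving = 224 − 164 = 60 bits.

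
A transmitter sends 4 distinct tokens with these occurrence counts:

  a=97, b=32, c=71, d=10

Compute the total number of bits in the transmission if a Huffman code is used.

365

Build the Huffman tree bottom-up:
merge d(10) and b(32): 42
merge 42 and c(71): 113
merge a(97) and 113: 210
The encoded length is the sum of every internal node's weight: 42 + 113 + 210 = 365 bits.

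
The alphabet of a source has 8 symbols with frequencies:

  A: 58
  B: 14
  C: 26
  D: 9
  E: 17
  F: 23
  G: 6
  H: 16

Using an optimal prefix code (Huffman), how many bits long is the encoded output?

464

Merge the two smallest weights repeatedly:
combine G(6), D(9) → 15
combine B(14), 15 → 29
combine H(16), E(17) → 33
combine F(23), C(26) → 49
combine 29, 33 → 62
combine 49, A(58) → 107
combine 62, 107 → 169
Each symbol's bit-cost is frequency × depth; summing gives 464 bits (equivalently 15 + 29 + 33 + 49 + 62 + 107 + 169).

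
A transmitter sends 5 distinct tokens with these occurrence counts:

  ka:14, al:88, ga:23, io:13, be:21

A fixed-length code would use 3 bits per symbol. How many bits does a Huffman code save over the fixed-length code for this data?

176

Fixed-length: 3 bits × 159 symbols = 477 bits.
Huffman merges:
io(13) + ka(14) → 27
be(21) + ga(23) → 44
27 + 44 → 71
71 + al(88) → 159
Huffman total = 27 + 44 + 71 + 159 = 301 bits.
Saving = 477 − 301 = 176 bits.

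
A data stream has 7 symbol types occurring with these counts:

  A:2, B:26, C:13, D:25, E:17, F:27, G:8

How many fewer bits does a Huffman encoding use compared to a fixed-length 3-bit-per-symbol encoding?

45

Fixed-length: 3 bits × 118 symbols = 354 bits.
Huffman merges:
combine A(2), G(8) → 10
combine 10, C(13) → 23
combine E(17), 23 → 40
combine D(25), B(26) → 51
combine F(27), 40 → 67
combine 51, 67 → 118
Huffman total = 10 + 23 + 40 + 51 + 67 + 118 = 309 bits.
Saving = 354 − 309 = 45 bits.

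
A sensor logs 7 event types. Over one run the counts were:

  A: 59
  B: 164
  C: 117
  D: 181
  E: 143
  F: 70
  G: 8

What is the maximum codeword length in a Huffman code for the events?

Merge the two lowest-weight nodes at each step:
combine G(8), A(59) → 67
combine 67, F(70) → 137
combine C(117), 137 → 254
combine E(143), B(164) → 307
combine D(181), 254 → 435
combine 307, 435 → 742
The first pair merged (G, A) ends up deepest, at depth 5.

5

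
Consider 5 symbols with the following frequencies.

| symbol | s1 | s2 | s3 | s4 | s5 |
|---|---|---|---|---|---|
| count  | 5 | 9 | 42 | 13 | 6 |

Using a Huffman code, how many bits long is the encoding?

Merge the two smallest weights repeatedly:
merge s1(5) and s5(6): 11
merge s2(9) and 11: 20
merge s4(13) and 20: 33
merge 33 and s3(42): 75
Total encoded bits = sum of merged weights = 11 + 20 + 33 + 75 = 139.

139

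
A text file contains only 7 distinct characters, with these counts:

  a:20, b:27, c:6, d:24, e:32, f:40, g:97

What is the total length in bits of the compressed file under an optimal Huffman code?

620

Merge the two smallest weights repeatedly:
c(6) + a(20) → 26
d(24) + 26 → 50
b(27) + e(32) → 59
f(40) + 50 → 90
59 + 90 → 149
g(97) + 149 → 246
The encoded length is the sum of every internal node's weight: 26 + 50 + 59 + 90 + 149 + 246 = 620 bits.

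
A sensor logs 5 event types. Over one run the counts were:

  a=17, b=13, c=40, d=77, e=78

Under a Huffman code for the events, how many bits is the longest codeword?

Merge the two lowest-weight nodes at each step:
b(13) + a(17) → 30
30 + c(40) → 70
70 + d(77) → 147
e(78) + 147 → 225
The rarest symbols sit at the bottom; the longest codeword is 4 bits.

4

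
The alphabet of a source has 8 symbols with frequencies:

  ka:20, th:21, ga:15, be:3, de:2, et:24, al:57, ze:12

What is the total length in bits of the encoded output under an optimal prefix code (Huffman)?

Build the Huffman tree bottom-up:
de(2) + be(3) → 5
5 + ze(12) → 17
ga(15) + 17 → 32
ka(20) + th(21) → 41
et(24) + 32 → 56
41 + 56 → 97
al(57) + 97 → 154
Total encoded bits = sum of merged weights = 5 + 17 + 32 + 41 + 56 + 97 + 154 = 402.

402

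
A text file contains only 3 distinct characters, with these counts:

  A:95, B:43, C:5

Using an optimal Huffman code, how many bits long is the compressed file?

Greedily combine the two least-frequent nodes:
C(5) + B(43) → 48
48 + A(95) → 143
Each symbol's bit-cost is frequency × depth; summing gives 191 bits (equivalently 48 + 143).

191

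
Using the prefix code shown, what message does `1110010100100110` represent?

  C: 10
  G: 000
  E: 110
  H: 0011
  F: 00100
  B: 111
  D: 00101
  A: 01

Read left to right; each codeword is recognised as soon as it completes (prefix code):
  111→B | 00101→D | 00100→F | 110→E
Decoded message: BDFE

BDFE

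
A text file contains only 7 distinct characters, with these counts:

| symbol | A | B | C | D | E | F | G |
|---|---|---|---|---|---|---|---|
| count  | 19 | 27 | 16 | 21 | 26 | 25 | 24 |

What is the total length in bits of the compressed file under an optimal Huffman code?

447

Greedily combine the two least-frequent nodes:
merge C(16) and A(19): 35
merge D(21) and G(24): 45
merge F(25) and E(26): 51
merge B(27) and 35: 62
merge 45 and 51: 96
merge 62 and 96: 158
The encoded length is the sum of every internal node's weight: 35 + 45 + 51 + 62 + 96 + 158 = 447 bits.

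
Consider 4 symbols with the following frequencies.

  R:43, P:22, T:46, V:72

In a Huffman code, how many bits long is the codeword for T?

Build the tree from the bottom:
merge P(22) and R(43): 65
merge T(46) and 65: 111
merge V(72) and 111: 183
T sits 2 levels below the root, so its codeword is 2 bits.

2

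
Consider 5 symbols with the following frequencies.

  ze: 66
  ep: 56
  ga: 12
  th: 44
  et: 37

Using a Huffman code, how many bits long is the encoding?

Merge the two smallest weights repeatedly:
combine ga(12), et(37) → 49
combine th(44), 49 → 93
combine ep(56), ze(66) → 122
combine 93, 122 → 215
Each symbol's bit-cost is frequency × depth; summing gives 479 bits (equivalently 49 + 93 + 122 + 215).

479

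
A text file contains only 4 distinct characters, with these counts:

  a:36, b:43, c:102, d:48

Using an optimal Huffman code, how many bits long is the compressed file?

Merge the two smallest weights repeatedly:
merge a(36) and b(43): 79
merge d(48) and 79: 127
merge c(102) and 127: 229
Each symbol's bit-cost is frequency × depth; summing gives 435 bits (equivalently 79 + 127 + 229).

435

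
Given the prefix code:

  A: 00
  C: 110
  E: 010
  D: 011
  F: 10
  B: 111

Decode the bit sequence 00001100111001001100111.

AACDFEDAB

Read left to right; each codeword is recognised as soon as it completes (prefix code):
  00→A | 00→A | 110→C | 011→D | 10→F | 010→E | 011→D | 00→A | 111→B
Decoded message: AACDFEDAB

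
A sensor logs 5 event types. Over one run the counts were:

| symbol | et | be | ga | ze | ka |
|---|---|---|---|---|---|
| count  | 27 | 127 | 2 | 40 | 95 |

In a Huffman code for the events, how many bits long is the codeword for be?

Repeatedly merge the two smallest:
combine ga(2), et(27) → 29
combine 29, ze(40) → 69
combine 69, ka(95) → 164
combine be(127), 164 → 291
be sits one level below the root: a 1-bit codeword.

1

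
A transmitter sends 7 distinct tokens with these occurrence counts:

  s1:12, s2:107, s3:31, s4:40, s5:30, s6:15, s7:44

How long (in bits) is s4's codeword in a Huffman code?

Huffman merges, smallest pair first:
combine s1(12), s6(15) → 27
combine 27, s5(30) → 57
combine s3(31), s4(40) → 71
combine s7(44), 57 → 101
combine 71, 101 → 172
combine s2(107), 172 → 279
The subtree containing s4 is merged 3 times, so code length = 3.

3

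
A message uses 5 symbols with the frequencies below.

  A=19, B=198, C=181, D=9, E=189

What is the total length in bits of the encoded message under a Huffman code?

1220

Build the Huffman tree bottom-up:
combine D(9), A(19) → 28
combine 28, C(181) → 209
combine E(189), B(198) → 387
combine 209, 387 → 596
The encoded length is the sum of every internal node's weight: 28 + 209 + 387 + 596 = 1220 bits.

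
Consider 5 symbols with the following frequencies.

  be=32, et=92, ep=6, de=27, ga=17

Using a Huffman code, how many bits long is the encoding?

329

Merge the two smallest weights repeatedly:
ep(6) + ga(17) → 23
23 + de(27) → 50
be(32) + 50 → 82
82 + et(92) → 174
Each symbol's bit-cost is frequency × depth; summing gives 329 bits (equivalently 23 + 50 + 82 + 174).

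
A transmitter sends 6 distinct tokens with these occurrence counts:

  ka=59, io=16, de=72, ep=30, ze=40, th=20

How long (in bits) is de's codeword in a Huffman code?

Repeatedly merge the two smallest:
io(16) + th(20) → 36
ep(30) + 36 → 66
ze(40) + ka(59) → 99
66 + de(72) → 138
99 + 138 → 237
de sits 2 levels below the root, so its codeword is 2 bits.

2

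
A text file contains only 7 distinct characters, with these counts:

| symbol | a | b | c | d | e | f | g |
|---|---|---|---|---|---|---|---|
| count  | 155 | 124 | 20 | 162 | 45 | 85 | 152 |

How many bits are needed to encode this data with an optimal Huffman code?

1975

Greedily combine the two least-frequent nodes:
merge c(20) and e(45): 65
merge 65 and f(85): 150
merge b(124) and 150: 274
merge g(152) and a(155): 307
merge d(162) and 274: 436
merge 307 and 436: 743
The encoded length is the sum of every internal node's weight: 65 + 150 + 274 + 307 + 436 + 743 = 1975 bits.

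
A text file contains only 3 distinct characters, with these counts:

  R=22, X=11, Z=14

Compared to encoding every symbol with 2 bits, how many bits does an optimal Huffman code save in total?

22

Fixed-length: 2 bits × 47 symbols = 94 bits.
Huffman merges:
X(11) + Z(14) → 25
R(22) + 25 → 47
Huffman total = 25 + 47 = 72 bits.
Saving = 94 − 72 = 22 bits.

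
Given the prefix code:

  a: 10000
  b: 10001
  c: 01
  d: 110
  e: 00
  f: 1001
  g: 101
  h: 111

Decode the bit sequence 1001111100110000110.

fhfad

Read left to right; each codeword is recognised as soon as it completes (prefix code):
  1001→f | 111→h | 1001→f | 10000→a | 110→d
Decoded message: fhfad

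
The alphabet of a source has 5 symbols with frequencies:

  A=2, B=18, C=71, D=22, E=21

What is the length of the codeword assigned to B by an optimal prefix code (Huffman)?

Build the tree from the bottom:
merge A(2) and B(18): 20
merge 20 and E(21): 41
merge D(22) and 41: 63
merge 63 and C(71): 134
B's leaf is at depth 4, giving a 4-bit codeword.

4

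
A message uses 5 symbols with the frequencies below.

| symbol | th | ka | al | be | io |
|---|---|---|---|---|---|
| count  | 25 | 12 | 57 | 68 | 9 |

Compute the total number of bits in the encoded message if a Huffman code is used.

Build the Huffman tree bottom-up:
combine io(9), ka(12) → 21
combine 21, th(25) → 46
combine 46, al(57) → 103
combine be(68), 103 → 171
Each symbol's bit-cost is frequency × depth; summing gives 341 bits (equivalently 21 + 46 + 103 + 171).

341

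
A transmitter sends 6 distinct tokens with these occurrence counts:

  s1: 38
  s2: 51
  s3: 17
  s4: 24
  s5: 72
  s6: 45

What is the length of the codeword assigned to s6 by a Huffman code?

Build the tree from the bottom:
combine s3(17), s4(24) → 41
combine s1(38), 41 → 79
combine s6(45), s2(51) → 96
combine s5(72), 79 → 151
combine 96, 151 → 247
The subtree containing s6 is merged 2 times, so code length = 2.

2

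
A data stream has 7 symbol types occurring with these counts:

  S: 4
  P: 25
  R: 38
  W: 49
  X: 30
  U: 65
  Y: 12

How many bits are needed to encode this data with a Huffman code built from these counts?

571

Build the Huffman tree bottom-up:
S(4) + Y(12) → 16
16 + P(25) → 41
X(30) + R(38) → 68
41 + W(49) → 90
U(65) + 68 → 133
90 + 133 → 223
The encoded length is the sum of every internal node's weight: 16 + 41 + 68 + 90 + 133 + 223 = 571 bits.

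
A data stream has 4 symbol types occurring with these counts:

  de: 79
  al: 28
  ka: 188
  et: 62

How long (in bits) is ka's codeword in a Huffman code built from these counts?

Build the tree from the bottom:
merge al(28) and et(62): 90
merge de(79) and 90: 169
merge 169 and ka(188): 357
ka sits one level below the root: a 1-bit codeword.

1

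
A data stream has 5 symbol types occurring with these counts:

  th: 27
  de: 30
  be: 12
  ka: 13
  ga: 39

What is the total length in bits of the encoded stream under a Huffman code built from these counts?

267

Merge the two smallest weights repeatedly:
combine be(12), ka(13) → 25
combine 25, th(27) → 52
combine de(30), ga(39) → 69
combine 52, 69 → 121
Each symbol's bit-cost is frequency × depth; summing gives 267 bits (equivalently 25 + 52 + 69 + 121).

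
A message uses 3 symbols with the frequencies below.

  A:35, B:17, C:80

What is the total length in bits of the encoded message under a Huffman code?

184

Greedily combine the two least-frequent nodes:
B(17) + A(35) → 52
52 + C(80) → 132
Total encoded bits = sum of merged weights = 52 + 132 = 184.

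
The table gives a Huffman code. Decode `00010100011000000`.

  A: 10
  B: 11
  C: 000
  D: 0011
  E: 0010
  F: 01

CAADCC

Read left to right; each codeword is recognised as soon as it completes (prefix code):
  000→C | 10→A | 10→A | 0011→D | 000→C | 000→C
Decoded message: CAADCC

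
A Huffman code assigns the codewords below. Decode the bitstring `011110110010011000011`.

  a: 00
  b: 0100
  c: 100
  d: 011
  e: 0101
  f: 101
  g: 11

dgdacgaag

Read left to right; each codeword is recognised as soon as it completes (prefix code):
  011→d | 11→g | 011→d | 00→a | 100→c | 11→g | 00→a | 00→a | 11→g
Decoded message: dgdacgaag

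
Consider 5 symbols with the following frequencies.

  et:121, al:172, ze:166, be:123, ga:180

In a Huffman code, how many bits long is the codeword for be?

Repeatedly merge the two smallest:
merge et(121) and be(123): 244
merge ze(166) and al(172): 338
merge ga(180) and 244: 424
merge 338 and 424: 762
be's leaf is at depth 3, giving a 3-bit codeword.

3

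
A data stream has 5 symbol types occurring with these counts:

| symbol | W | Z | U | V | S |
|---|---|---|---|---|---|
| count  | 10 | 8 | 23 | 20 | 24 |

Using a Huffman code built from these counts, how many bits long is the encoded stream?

188

Build the Huffman tree bottom-up:
merge Z(8) and W(10): 18
merge 18 and V(20): 38
merge U(23) and S(24): 47
merge 38 and 47: 85
The encoded length is the sum of every internal node's weight: 18 + 38 + 47 + 85 = 188 bits.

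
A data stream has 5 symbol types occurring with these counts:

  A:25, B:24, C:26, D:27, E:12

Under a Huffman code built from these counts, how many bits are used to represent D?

Repeatedly merge the two smallest:
E(12) + B(24) → 36
A(25) + C(26) → 51
D(27) + 36 → 63
51 + 63 → 114
D sits 2 levels below the root, so its codeword is 2 bits.

2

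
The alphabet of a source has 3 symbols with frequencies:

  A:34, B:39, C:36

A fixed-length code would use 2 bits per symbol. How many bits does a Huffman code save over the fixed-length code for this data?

Fixed-length: 2 bits × 109 symbols = 218 bits.
Huffman merges:
combine A(34), C(36) → 70
combine B(39), 70 → 109
Huffman total = 70 + 109 = 179 bits.
Saving = 218 − 179 = 39 bits.

39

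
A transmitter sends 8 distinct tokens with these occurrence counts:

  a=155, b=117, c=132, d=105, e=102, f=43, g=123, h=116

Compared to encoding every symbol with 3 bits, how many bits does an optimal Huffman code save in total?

Fixed-length: 3 bits × 893 symbols = 2679 bits.
Huffman merges:
combine f(43), e(102) → 145
combine d(105), h(116) → 221
combine b(117), g(123) → 240
combine c(132), 145 → 277
combine a(155), 221 → 376
combine 240, 277 → 517
combine 376, 517 → 893
Huffman total = 145 + 221 + 240 + 277 + 376 + 517 + 893 = 2669 bits.
Saving = 2679 − 2669 = 10 bits.

10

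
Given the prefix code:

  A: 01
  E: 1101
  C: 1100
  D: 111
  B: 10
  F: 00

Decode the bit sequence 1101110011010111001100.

Read left to right; each codeword is recognised as soon as it completes (prefix code):
  1101→E | 1100→C | 1101→E | 01→A | 1100→C | 1100→C
Decoded message: ECEACC

ECEACC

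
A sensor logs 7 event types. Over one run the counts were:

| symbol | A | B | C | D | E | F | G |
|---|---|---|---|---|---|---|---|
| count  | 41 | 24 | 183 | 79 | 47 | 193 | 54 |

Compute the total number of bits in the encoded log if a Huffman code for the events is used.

Build the Huffman tree bottom-up:
combine B(24), A(41) → 65
combine E(47), G(54) → 101
combine 65, D(79) → 144
combine 101, 144 → 245
combine C(183), F(193) → 376
combine 245, 376 → 621
Each symbol's bit-cost is frequency × depth; summing gives 1552 bits (equivalently 65 + 101 + 144 + 245 + 376 + 621).

1552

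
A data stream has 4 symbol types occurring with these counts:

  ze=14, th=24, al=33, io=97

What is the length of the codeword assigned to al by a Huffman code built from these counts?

2

Huffman merges, smallest pair first:
merge ze(14) and th(24): 38
merge al(33) and 38: 71
merge 71 and io(97): 168
The subtree containing al is merged 2 times, so code length = 2.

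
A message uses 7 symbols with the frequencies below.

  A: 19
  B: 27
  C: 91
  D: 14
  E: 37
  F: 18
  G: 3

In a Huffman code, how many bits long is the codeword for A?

3

Build the tree from the bottom:
merge G(3) and D(14): 17
merge 17 and F(18): 35
merge A(19) and B(27): 46
merge 35 and E(37): 72
merge 46 and 72: 118
merge C(91) and 118: 209
The subtree containing A is merged 3 times, so code length = 3.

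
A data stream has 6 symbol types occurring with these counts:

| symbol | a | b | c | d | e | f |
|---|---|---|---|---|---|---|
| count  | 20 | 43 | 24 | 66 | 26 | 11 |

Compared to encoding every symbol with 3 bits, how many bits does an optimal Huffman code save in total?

109

Fixed-length: 3 bits × 190 symbols = 570 bits.
Huffman merges:
f(11) + a(20) → 31
c(24) + e(26) → 50
31 + b(43) → 74
50 + d(66) → 116
74 + 116 → 190
Huffman total = 31 + 50 + 74 + 116 + 190 = 461 bits.
Saving = 570 − 461 = 109 bits.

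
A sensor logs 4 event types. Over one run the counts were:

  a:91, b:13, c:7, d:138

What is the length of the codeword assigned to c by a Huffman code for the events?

3

Huffman merges, smallest pair first:
merge c(7) and b(13): 20
merge 20 and a(91): 111
merge 111 and d(138): 249
c's leaf is at depth 3, giving a 3-bit codeword.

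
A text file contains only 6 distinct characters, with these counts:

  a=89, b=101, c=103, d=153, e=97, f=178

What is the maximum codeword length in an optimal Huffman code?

3

Merge the two lowest-weight nodes at each step:
combine a(89), e(97) → 186
combine b(101), c(103) → 204
combine d(153), f(178) → 331
combine 186, 204 → 390
combine 331, 390 → 721
Maximum depth reached is 3.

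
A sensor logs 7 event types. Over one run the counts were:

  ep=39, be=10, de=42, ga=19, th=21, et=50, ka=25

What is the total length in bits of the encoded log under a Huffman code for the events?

555

Greedily combine the two least-frequent nodes:
merge be(10) and ga(19): 29
merge th(21) and ka(25): 46
merge 29 and ep(39): 68
merge de(42) and 46: 88
merge et(50) and 68: 118
merge 88 and 118: 206
The encoded length is the sum of every internal node's weight: 29 + 46 + 68 + 88 + 118 + 206 = 555 bits.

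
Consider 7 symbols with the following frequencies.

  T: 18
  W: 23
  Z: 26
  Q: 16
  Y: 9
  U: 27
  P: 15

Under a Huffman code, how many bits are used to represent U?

Huffman merges, smallest pair first:
combine Y(9), P(15) → 24
combine Q(16), T(18) → 34
combine W(23), 24 → 47
combine Z(26), U(27) → 53
combine 34, 47 → 81
combine 53, 81 → 134
U sits 2 levels below the root, so its codeword is 2 bits.

2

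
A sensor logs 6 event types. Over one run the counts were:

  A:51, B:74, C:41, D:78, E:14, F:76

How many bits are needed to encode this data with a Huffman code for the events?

Merge the two smallest weights repeatedly:
combine E(14), C(41) → 55
combine A(51), 55 → 106
combine B(74), F(76) → 150
combine D(78), 106 → 184
combine 150, 184 → 334
The encoded length is the sum of every internal node's weight: 55 + 106 + 150 + 184 + 334 = 829 bits.

829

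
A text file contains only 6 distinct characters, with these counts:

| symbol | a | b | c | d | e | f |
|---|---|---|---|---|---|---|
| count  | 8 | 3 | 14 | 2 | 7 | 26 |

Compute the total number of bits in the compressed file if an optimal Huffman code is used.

131

Build the Huffman tree bottom-up:
combine d(2), b(3) → 5
combine 5, e(7) → 12
combine a(8), 12 → 20
combine c(14), 20 → 34
combine f(26), 34 → 60
The encoded length is the sum of every internal node's weight: 5 + 12 + 20 + 34 + 60 = 131 bits.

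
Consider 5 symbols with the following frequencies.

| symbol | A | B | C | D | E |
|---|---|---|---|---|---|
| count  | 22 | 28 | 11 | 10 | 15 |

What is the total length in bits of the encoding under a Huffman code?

193

Merge the two smallest weights repeatedly:
merge D(10) and C(11): 21
merge E(15) and 21: 36
merge A(22) and B(28): 50
merge 36 and 50: 86
Total encoded bits = sum of merged weights = 21 + 36 + 50 + 86 = 193.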